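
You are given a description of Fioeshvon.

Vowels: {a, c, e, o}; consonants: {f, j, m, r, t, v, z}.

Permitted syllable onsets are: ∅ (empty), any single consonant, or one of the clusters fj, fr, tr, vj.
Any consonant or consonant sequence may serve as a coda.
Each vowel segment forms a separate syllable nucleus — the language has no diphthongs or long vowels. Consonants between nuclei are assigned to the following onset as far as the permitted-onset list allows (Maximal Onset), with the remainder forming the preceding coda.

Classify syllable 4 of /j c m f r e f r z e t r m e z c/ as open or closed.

open

The vowels are c, e, e, e, c — 5 nuclei, so 5 syllables.
Between /c/ (V1) and /e/ (V2): /mfr/ splits as /m/ + /fr/ (/fr/ is the longest suffix that is a licit onset).
Between /e/ (V2) and /e/ (V3): /frz/ — longest licit onset from the right is /z/, leaving /fr/ as coda.
Between /e/ (V3) and /e/ (V4): /trm/; trying suffixes from longest down, /m/ is the first permitted one, so coda /tr/ | onset /m/.
Between /e/ (V4) and /c/ (V5): just /z/ — single C goes to the following onset.
Putting it together: jcm.frefr.zetr.me.zc.
Syllable 4 is /me/; it ends in its nucleus with no coda, so it is open.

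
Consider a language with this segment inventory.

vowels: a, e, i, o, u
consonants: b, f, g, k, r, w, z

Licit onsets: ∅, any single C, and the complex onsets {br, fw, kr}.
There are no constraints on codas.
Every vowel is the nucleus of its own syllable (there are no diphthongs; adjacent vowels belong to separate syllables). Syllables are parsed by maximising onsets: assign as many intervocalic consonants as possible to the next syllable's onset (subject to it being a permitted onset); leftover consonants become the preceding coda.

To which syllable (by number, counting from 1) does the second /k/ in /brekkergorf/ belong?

The vowels are e, e, o — 3 nuclei, so 3 syllables.
V1 /e/ – V2 /e/: /kk/ splits as /k/ + /k/ (/k/ is the longest suffix that is a licit onset).
V2 /e/ – V3 /o/: cluster /rg/ — the longest permitted-onset suffix is /g/; onset = /g/, preceding coda = /r/.
Syllabification: brek.ker.gorf.
The second /k/ is in the onset of syllable 2 (/ker/).

2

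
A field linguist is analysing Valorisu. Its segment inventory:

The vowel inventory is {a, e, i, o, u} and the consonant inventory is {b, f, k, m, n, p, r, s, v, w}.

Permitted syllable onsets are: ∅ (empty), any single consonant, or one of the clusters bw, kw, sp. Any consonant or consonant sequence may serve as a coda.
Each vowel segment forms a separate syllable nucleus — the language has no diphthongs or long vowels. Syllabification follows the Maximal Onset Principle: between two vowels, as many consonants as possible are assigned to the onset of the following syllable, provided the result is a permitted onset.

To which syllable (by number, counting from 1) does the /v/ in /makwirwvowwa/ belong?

3

Nuclei (vowels): a, i, o, a → 4 syllables.
Between /a/ (V1) and /i/ (V2): cluster /kw/ — /kw/ is itself a permitted onset, so the whole cluster goes right; preceding coda = ∅.
Between /i/ (V2) and /o/ (V3): /rwv/ splits as /rw/ + /v/ (/v/ is the longest suffix that is a licit onset).
Between /o/ (V3) and /a/ (V4): /ww/ splits as /w/ + /w/ (/w/ is the longest suffix that is a licit onset).
Putting it together: ma.kwirw.vow.wa.
The /v/ is in the onset of syllable 3 (/vow/).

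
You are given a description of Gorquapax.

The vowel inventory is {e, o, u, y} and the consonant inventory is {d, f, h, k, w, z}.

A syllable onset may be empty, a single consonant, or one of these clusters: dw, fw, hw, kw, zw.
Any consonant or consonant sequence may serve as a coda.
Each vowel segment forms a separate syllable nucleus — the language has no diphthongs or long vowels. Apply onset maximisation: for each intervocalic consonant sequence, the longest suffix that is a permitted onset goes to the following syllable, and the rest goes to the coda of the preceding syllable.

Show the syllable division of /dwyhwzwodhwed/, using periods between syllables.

The vowels are y, o, e — 3 nuclei, so 3 syllables.
σ1/σ2 boundary: /hwzw/ splits as /hw/ + /zw/ (/zw/ is the longest suffix that is a licit onset).
σ2/σ3 boundary: cluster /dhw/ — the longest permitted-onset suffix is /hw/; onset = /hw/, preceding coda = /d/.

dwyhw.zwod.hwed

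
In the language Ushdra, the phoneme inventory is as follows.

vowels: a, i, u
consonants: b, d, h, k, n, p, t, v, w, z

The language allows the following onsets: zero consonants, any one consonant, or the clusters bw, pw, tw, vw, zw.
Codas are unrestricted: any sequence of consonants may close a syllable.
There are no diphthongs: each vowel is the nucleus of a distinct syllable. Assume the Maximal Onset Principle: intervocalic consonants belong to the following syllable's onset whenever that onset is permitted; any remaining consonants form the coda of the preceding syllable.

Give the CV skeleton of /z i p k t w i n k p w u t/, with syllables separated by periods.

CVCC.CCVCC.CCVC

Nuclei (vowels): i, i, u → 3 syllables.
V1 /i/ – V2 /i/: /pktw/ — longest licit onset from the right is /tw/, leaving /pk/ as coda.
V2 /i/ – V3 /u/: /nkpw/ splits as /nk/ + /pw/ (/pw/ is the longest suffix that is a licit onset).
Result: zipk.twink.pwut.
Mapping each syllable to C/V: /zipk/ → CVCC, /twink/ → CCVCC, /pwut/ → CCVC.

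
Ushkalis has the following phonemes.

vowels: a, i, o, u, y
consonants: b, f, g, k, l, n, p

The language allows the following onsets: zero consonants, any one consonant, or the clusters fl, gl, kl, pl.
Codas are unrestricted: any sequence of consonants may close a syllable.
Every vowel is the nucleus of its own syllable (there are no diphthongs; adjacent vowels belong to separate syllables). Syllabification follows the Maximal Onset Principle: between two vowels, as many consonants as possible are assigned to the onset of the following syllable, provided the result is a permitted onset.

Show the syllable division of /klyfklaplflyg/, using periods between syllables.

klyf.klapl.flyg

Vowels present: y, a, y; each is a nucleus, giving 3 syllables.
Between /y/ (V1) and /a/ (V2): /fkl/ splits as /f/ + /kl/ (/kl/ is the longest suffix that is a licit onset).
Between /a/ (V2) and /y/ (V3): /plfl/; trying suffixes from longest down, /fl/ is the first permitted one, so coda /pl/ | onset /fl/.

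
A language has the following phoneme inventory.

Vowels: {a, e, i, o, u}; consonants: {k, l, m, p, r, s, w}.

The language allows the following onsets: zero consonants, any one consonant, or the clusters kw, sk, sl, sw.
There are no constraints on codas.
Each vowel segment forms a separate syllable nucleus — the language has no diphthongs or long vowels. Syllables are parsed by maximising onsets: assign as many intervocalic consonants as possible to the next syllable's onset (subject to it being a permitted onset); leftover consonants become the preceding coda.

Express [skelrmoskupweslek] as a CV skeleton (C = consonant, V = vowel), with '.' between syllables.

The vowels are e, o, u, e, e — 5 nuclei, so 5 syllables.
/e…o/ gap (V1→V2): cluster /lrm/ — the longest permitted-onset suffix is /m/; onset = /m/, preceding coda = /lr/.
/o…u/ gap (V2→V3): /sk/ — entire cluster is a permitted onset → onset /sk/, coda ∅.
/u…e/ gap (V3→V4): /pw/ — longest licit onset from the right is /w/, leaving /p/ as coda.
/e…e/ gap (V4→V5): /sl/ — entire cluster is a permitted onset → onset /sl/, coda ∅.
Result: skelr.mo.skup.we.slek.
Mapping each syllable to C/V: /skelr/ → CCVCC, /mo/ → CV, /skup/ → CCVC, /we/ → CV, /slek/ → CCVC.

CCVCC.CV.CCVC.CV.CCVC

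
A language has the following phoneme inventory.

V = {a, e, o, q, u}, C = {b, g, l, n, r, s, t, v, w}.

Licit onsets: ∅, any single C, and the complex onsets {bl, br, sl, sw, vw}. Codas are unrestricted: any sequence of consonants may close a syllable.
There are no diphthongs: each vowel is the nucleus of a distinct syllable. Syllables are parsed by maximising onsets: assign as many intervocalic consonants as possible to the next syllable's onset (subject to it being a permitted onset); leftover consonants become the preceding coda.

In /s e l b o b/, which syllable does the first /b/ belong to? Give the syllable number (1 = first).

The vowels are e, o — 2 nuclei, so 2 syllables.
Between /e/ (V1) and /o/ (V2): /lb/; trying suffixes from longest down, /b/ is the first permitted one, so coda /l/ | onset /b/.
Syllabification: sel.bob.
The first /b/ is in the onset of syllable 2 (/bob/).

2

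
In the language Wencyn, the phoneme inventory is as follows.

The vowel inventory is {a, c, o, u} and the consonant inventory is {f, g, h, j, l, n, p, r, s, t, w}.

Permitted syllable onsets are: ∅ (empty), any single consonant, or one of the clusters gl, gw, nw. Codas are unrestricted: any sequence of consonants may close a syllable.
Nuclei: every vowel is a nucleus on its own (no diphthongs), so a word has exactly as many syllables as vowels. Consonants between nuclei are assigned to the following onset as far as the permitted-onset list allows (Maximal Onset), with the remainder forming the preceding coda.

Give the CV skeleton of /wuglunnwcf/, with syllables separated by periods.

CV.CCVC.CCVC

Nuclei (vowels): u, u, c → 3 syllables.
σ1/σ2 boundary: /gl/ is a licit onset in full, so it all attaches to the next syllable.
σ2/σ3 boundary: cluster /nnw/ — the longest permitted-onset suffix is /nw/; onset = /nw/, preceding coda = /n/.
Result: wu.glun.nwcf.
Mapping each syllable to C/V: /wu/ → CV, /glun/ → CCVC, /nwcf/ → CCVC.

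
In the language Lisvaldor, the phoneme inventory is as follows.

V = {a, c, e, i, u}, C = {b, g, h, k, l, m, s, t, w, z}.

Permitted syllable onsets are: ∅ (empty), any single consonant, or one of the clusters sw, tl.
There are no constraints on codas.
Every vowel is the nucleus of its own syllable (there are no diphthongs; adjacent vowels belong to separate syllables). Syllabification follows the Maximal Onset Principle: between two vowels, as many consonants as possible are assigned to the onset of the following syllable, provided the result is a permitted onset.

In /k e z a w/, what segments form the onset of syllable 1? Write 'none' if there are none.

The vowels are e, a — 2 nuclei, so 2 syllables.
Between /e/ (V1) and /a/ (V2): just /z/ — single C goes to the following onset.
Putting it together: ke.zaw.
Syllable 1 is /ke/: onset /k/, nucleus /e/, coda ∅.

k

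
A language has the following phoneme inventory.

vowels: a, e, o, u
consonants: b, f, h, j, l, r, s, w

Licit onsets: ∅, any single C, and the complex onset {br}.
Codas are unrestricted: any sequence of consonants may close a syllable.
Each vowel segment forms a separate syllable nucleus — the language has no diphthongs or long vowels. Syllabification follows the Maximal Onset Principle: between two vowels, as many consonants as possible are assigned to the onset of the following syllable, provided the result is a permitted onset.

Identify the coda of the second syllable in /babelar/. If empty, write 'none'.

none

Nuclei (vowels): a, e, a → 3 syllables.
Between /a/ (V1) and /e/ (V2): /b/ is a single consonant, so it becomes the next onset.
Between /e/ (V2) and /a/ (V3): /l/ is a single consonant, so it becomes the next onset.
Putting it together: ba.be.lar.
Syllable 2 is /be/: onset /b/, nucleus /e/, coda ∅.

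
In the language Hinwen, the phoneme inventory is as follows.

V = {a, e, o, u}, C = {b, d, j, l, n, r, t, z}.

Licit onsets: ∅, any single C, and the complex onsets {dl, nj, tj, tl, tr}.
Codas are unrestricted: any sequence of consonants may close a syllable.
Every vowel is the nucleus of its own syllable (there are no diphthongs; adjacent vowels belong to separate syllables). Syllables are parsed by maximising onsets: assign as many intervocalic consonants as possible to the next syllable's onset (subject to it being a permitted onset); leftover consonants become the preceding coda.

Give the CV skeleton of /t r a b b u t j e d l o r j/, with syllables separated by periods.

CCVC.CV.CCV.CCVCC

Nuclei (vowels): a, u, e, o → 4 syllables.
V1 /a/ – V2 /u/: cluster /bb/ — the longest permitted-onset suffix is /b/; onset = /b/, preceding coda = /b/.
V2 /u/ – V3 /e/: /tj/ is a licit onset in full, so it all attaches to the next syllable.
V3 /e/ – V4 /o/: cluster /dl/ — /dl/ is itself a permitted onset, so the whole cluster goes right; preceding coda = ∅.
Result: trab.bu.tje.dlorj.
Mapping each syllable to C/V: /trab/ → CCVC, /bu/ → CV, /tje/ → CCV, /dlorj/ → CCVCC.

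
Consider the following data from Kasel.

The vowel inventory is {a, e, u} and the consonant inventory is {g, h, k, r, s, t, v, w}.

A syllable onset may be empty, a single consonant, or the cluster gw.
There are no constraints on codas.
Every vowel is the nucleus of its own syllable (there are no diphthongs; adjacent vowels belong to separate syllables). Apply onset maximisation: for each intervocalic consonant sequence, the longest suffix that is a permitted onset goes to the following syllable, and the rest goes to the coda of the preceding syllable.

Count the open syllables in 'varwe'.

Nuclei (vowels): a, e → 2 syllables.
σ1/σ2 boundary: /rw/ splits as /r/ + /w/ (/w/ is the longest suffix that is a licit onset).
Result: var.we.
Classifying each syllable: /var/ (closed), /we/ (open).
Open syllables: 1.

1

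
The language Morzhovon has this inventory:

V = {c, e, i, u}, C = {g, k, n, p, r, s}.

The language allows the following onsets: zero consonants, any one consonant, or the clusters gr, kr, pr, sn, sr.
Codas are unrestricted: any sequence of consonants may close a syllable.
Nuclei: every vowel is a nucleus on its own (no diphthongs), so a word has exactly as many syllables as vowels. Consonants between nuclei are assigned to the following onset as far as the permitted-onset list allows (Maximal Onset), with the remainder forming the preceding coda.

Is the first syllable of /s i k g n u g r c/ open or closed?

closed

The vowels are i, u, c — 3 nuclei, so 3 syllables.
Between /i/ (V1) and /u/ (V2): /kgn/ splits as /kg/ + /n/ (/n/ is the longest suffix that is a licit onset).
Between /u/ (V2) and /c/ (V3): cluster /gr/ — /gr/ is itself a permitted onset, so the whole cluster goes right; preceding coda = ∅.
Putting it together: sikg.nu.grc.
Syllable 1 is /sikg/ with coda /kg/, so it is closed.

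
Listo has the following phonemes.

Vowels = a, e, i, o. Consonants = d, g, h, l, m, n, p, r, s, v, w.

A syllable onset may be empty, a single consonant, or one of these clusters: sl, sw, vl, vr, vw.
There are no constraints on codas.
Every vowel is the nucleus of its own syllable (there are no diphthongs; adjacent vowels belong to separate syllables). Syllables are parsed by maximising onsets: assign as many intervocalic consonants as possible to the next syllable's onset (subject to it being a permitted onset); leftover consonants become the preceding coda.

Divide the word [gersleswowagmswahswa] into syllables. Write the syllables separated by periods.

ger.sle.swo.wagm.swah.swa

Nuclei (vowels): e, e, o, a, a, a → 6 syllables.
/e…e/ gap (V1→V2): cluster /rsl/ — the longest permitted-onset suffix is /sl/; onset = /sl/, preceding coda = /r/.
/e…o/ gap (V2→V3): /sw/ — entire cluster is a permitted onset → onset /sw/, coda ∅.
/o…a/ gap (V3→V4): /w/ is a single consonant, so it becomes the next onset.
/a…a/ gap (V4→V5): /gmsw/ — longest licit onset from the right is /sw/, leaving /gm/ as coda.
/a…a/ gap (V5→V6): /hsw/ splits as /h/ + /sw/ (/sw/ is the longest suffix that is a licit onset).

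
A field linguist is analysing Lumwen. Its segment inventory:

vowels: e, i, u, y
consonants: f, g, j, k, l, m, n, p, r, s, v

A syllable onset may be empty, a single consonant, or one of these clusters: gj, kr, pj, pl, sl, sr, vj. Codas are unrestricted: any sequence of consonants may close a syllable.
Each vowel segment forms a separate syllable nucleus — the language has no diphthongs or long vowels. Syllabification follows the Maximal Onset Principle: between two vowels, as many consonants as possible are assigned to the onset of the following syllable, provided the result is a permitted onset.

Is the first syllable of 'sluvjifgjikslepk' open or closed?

open

The vowels are u, i, i, e — 4 nuclei, so 4 syllables.
σ1/σ2 boundary: cluster /vj/ — /vj/ is itself a permitted onset, so the whole cluster goes right; preceding coda = ∅.
σ2/σ3 boundary: /fgj/ — longest licit onset from the right is /gj/, leaving /f/ as coda.
σ3/σ4 boundary: /ksl/ — longest licit onset from the right is /sl/, leaving /k/ as coda.
So the parse is slu.vjif.gjik.slepk.
Syllable 1 is /slu/; it ends in its nucleus with no coda, so it is open.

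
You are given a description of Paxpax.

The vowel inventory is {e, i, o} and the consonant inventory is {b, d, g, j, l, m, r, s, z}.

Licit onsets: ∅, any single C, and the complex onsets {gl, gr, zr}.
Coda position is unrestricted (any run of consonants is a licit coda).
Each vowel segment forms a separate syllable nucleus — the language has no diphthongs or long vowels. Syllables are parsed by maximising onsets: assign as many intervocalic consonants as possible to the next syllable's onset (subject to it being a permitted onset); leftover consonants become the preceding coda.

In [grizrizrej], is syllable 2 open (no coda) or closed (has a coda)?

The vowels are i, i, e — 3 nuclei, so 3 syllables.
/i…i/ gap (V1→V2): /zr/ is a licit onset in full, so it all attaches to the next syllable.
/i…e/ gap (V2→V3): /zr/ is a licit onset in full, so it all attaches to the next syllable.
So the parse is gri.zri.zrej.
Syllable 2 is /zri/; it ends in its nucleus with no coda, so it is open.

open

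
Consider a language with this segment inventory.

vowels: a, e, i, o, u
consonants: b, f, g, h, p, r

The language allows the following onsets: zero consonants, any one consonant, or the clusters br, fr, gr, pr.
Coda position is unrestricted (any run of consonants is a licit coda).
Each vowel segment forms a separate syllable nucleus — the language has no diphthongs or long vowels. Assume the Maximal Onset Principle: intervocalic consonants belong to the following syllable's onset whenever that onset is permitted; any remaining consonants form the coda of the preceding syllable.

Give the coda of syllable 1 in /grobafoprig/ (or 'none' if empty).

Nuclei (vowels): o, a, o, i → 4 syllables.
σ1/σ2 boundary: /b/ → onset of the next syllable (single consonants are always licit onsets).
σ2/σ3 boundary: /f/ → onset of the next syllable (single consonants are always licit onsets).
σ3/σ4 boundary: /pr/ — entire cluster is a permitted onset → onset /pr/, coda ∅.
So the parse is gro.ba.fo.prig.
Syllable 1 is /gro/: onset /gr/, nucleus /o/, coda ∅.

none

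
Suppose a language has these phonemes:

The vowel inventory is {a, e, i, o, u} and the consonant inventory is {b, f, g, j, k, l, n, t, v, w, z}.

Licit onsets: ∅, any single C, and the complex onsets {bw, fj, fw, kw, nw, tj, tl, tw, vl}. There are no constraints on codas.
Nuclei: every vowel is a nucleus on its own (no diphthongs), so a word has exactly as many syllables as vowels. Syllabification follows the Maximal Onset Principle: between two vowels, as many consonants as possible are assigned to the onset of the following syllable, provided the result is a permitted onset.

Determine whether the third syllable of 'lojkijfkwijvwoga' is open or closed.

Vowels present: o, i, i, o, a; each is a nucleus, giving 5 syllables.
/o…i/ gap (V1→V2): cluster /jk/ — the longest permitted-onset suffix is /k/; onset = /k/, preceding coda = /j/.
/i…i/ gap (V2→V3): cluster /jfkw/ — the longest permitted-onset suffix is /kw/; onset = /kw/, preceding coda = /jf/.
/i…o/ gap (V3→V4): /jvw/ — longest licit onset from the right is /w/, leaving /jv/ as coda.
/o…a/ gap (V4→V5): just /g/ — single C goes to the following onset.
Result: loj.kijf.kwijv.wo.ga.
Syllable 3 is /kwijv/ with coda /jv/, so it is closed.

closed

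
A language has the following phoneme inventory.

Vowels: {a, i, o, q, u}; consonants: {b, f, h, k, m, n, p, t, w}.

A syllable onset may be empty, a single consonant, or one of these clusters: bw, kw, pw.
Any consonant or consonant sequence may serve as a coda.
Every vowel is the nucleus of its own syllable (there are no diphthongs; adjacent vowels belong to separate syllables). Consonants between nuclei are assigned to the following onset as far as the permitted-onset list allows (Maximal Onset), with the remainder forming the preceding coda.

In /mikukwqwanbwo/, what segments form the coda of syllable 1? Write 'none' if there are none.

Vowels present: i, u, q, a, o; each is a nucleus, giving 5 syllables.
V1 /i/ – V2 /u/: just /k/ — single C goes to the following onset.
V2 /u/ – V3 /q/: cluster /kw/ — /kw/ is itself a permitted onset, so the whole cluster goes right; preceding coda = ∅.
V3 /q/ – V4 /a/: /w/ is a single consonant, so it becomes the next onset.
V4 /a/ – V5 /o/: /nbw/; trying suffixes from longest down, /bw/ is the first permitted one, so coda /n/ | onset /bw/.
Putting it together: mi.ku.kwq.wan.bwo.
Syllable 1 is /mi/: onset /m/, nucleus /i/, coda ∅.

none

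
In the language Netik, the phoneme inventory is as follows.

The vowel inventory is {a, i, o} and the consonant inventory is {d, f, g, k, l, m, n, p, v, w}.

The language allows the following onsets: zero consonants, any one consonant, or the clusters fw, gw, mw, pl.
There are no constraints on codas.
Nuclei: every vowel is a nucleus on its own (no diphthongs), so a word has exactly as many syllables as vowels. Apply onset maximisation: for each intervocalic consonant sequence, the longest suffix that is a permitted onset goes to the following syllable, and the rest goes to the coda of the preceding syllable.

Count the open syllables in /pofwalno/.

Vowels present: o, a, o; each is a nucleus, giving 3 syllables.
/o…a/ gap (V1→V2): /fw/ — entire cluster is a permitted onset → onset /fw/, coda ∅.
/a…o/ gap (V2→V3): /ln/; trying suffixes from longest down, /n/ is the first permitted one, so coda /l/ | onset /n/.
Result: po.fwal.no.
Classifying each syllable: /po/ (open), /fwal/ (closed), /no/ (open).
Open syllables: 2.

2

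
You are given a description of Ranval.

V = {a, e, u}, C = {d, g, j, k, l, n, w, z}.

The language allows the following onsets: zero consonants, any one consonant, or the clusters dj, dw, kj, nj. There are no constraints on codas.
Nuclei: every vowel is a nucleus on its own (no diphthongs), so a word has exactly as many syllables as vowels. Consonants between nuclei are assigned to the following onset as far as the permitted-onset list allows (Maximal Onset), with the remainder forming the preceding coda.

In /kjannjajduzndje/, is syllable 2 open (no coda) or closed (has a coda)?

Nuclei (vowels): a, a, u, e → 4 syllables.
Between /a/ (V1) and /a/ (V2): /nnj/ splits as /n/ + /nj/ (/nj/ is the longest suffix that is a licit onset).
Between /a/ (V2) and /u/ (V3): cluster /jd/ — the longest permitted-onset suffix is /d/; onset = /d/, preceding coda = /j/.
Between /u/ (V3) and /e/ (V4): /zndj/; trying suffixes from longest down, /dj/ is the first permitted one, so coda /zn/ | onset /dj/.
Putting it together: kjan.njaj.duzn.dje.
Syllable 2 is /njaj/ with coda /j/, so it is closed.

closed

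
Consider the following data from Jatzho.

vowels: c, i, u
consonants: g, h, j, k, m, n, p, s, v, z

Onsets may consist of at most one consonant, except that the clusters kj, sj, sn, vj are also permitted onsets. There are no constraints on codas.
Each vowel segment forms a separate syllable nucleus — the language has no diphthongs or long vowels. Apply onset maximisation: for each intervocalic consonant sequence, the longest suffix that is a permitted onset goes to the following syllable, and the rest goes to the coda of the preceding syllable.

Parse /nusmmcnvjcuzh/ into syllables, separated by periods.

Vowels present: u, c, c, u; each is a nucleus, giving 4 syllables.
V1 /u/ – V2 /c/: cluster /smm/ — the longest permitted-onset suffix is /m/; onset = /m/, preceding coda = /sm/.
V2 /c/ – V3 /c/: /nvj/ — longest licit onset from the right is /vj/, leaving /n/ as coda.
V3 /c/ – V4 /u/: nothing intervenes; syllable break is V.V.

nusm.mcn.vjc.uzh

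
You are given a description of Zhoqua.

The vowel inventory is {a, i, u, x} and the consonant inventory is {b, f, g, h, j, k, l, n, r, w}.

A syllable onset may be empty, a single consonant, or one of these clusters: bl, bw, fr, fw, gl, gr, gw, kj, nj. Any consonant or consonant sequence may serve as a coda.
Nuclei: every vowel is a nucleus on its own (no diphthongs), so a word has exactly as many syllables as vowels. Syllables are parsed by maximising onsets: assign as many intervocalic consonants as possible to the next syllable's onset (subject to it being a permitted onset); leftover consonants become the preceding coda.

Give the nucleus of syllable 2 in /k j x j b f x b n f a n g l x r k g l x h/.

x

The vowels are x, x, a, x, x — 5 nuclei, so 5 syllables.
The second nucleus (vowel 2 from the left) is /x/.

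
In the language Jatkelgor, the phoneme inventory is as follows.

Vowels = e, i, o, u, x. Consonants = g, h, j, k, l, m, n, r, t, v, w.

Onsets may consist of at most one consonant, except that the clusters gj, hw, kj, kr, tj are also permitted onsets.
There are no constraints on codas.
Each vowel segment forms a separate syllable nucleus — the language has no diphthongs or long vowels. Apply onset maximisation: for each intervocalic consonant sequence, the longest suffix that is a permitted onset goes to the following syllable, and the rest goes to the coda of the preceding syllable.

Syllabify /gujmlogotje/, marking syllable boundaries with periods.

gujm.lo.go.tje

Nuclei (vowels): u, o, o, e → 4 syllables.
Between /u/ (V1) and /o/ (V2): cluster /jml/ — the longest permitted-onset suffix is /l/; onset = /l/, preceding coda = /jm/.
Between /o/ (V2) and /o/ (V3): /g/ is a single consonant, so it becomes the next onset.
Between /o/ (V3) and /e/ (V4): cluster /tj/ — /tj/ is itself a permitted onset, so the whole cluster goes right; preceding coda = ∅.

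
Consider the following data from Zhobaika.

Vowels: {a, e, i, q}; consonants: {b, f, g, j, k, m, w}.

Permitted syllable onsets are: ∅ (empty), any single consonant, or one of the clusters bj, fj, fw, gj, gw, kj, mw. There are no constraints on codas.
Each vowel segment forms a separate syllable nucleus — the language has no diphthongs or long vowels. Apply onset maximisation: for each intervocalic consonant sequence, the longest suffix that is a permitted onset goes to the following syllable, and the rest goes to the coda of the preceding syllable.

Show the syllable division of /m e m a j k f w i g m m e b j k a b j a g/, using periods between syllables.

The vowels are e, a, i, e, a, a — 6 nuclei, so 6 syllables.
Between /e/ (V1) and /a/ (V2): /m/ is a single consonant, so it becomes the next onset.
Between /a/ (V2) and /i/ (V3): /jkfw/; trying suffixes from longest down, /fw/ is the first permitted one, so coda /jk/ | onset /fw/.
Between /i/ (V3) and /e/ (V4): cluster /gmm/ — the longest permitted-onset suffix is /m/; onset = /m/, preceding coda = /gm/.
Between /e/ (V4) and /a/ (V5): /bjk/; trying suffixes from longest down, /k/ is the first permitted one, so coda /bj/ | onset /k/.
Between /a/ (V5) and /a/ (V6): /bj/ — entire cluster is a permitted onset → onset /bj/, coda ∅.

me.majk.fwigm.mebj.ka.bjag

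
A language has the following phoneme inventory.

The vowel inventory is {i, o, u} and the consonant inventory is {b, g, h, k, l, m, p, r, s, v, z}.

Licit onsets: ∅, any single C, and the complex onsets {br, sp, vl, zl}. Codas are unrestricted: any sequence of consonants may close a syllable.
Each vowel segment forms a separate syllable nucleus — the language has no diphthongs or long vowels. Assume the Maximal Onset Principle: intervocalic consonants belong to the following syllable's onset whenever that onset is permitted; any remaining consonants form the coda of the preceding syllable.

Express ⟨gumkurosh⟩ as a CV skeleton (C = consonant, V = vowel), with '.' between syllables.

CVC.CV.CVCC

Nuclei (vowels): u, u, o → 3 syllables.
/u…u/ gap (V1→V2): /mk/ splits as /m/ + /k/ (/k/ is the longest suffix that is a licit onset).
/u…o/ gap (V2→V3): just /r/ — single C goes to the following onset.
So the parse is gum.ku.rosh.
Mapping each syllable to C/V: /gum/ → CVC, /ku/ → CV, /rosh/ → CVCC.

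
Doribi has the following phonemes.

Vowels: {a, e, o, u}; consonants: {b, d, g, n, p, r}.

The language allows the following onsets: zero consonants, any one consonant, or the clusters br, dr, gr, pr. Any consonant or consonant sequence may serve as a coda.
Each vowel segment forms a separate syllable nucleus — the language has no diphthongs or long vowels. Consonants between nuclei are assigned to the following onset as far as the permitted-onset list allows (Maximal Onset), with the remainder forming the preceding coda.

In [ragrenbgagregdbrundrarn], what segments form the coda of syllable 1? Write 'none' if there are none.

none

Vowels present: a, e, a, e, u, a; each is a nucleus, giving 6 syllables.
Between /a/ (V1) and /e/ (V2): /gr/ is a licit onset in full, so it all attaches to the next syllable.
Between /e/ (V2) and /a/ (V3): /nbg/; trying suffixes from longest down, /g/ is the first permitted one, so coda /nb/ | onset /g/.
Between /a/ (V3) and /e/ (V4): /gr/ is a licit onset in full, so it all attaches to the next syllable.
Between /e/ (V4) and /u/ (V5): cluster /gdbr/ — the longest permitted-onset suffix is /br/; onset = /br/, preceding coda = /gd/.
Between /u/ (V5) and /a/ (V6): /ndr/ splits as /n/ + /dr/ (/dr/ is the longest suffix that is a licit onset).
Result: ra.grenb.ga.gregd.brun.drarn.
Syllable 1 is /ra/: onset /r/, nucleus /a/, coda ∅.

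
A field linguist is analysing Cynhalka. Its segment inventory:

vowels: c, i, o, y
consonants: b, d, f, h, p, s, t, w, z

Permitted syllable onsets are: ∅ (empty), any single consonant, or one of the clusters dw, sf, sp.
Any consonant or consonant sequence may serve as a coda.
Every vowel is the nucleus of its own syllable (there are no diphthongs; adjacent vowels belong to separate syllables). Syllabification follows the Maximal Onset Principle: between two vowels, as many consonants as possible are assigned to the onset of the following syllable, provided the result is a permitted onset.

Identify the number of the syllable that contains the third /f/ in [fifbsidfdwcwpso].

Nuclei (vowels): i, i, c, o → 4 syllables.
Between /i/ (V1) and /i/ (V2): /fbs/ — longest licit onset from the right is /s/, leaving /fb/ as coda.
Between /i/ (V2) and /c/ (V3): /dfdw/ — longest licit onset from the right is /dw/, leaving /df/ as coda.
Between /c/ (V3) and /o/ (V4): /wps/; trying suffixes from longest down, /s/ is the first permitted one, so coda /wp/ | onset /s/.
So the parse is fifb.sidf.dwcwp.so.
The third /f/ is in the coda of syllable 2 (/sidf/).

2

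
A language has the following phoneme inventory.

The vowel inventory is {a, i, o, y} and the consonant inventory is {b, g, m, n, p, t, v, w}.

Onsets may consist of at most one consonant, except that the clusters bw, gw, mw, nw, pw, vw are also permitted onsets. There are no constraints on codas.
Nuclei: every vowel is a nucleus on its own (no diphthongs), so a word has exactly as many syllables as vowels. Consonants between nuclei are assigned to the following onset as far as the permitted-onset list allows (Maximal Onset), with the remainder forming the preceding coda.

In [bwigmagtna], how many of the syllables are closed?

Nuclei (vowels): i, a, a → 3 syllables.
Between /i/ (V1) and /a/ (V2): /gm/; trying suffixes from longest down, /m/ is the first permitted one, so coda /g/ | onset /m/.
Between /a/ (V2) and /a/ (V3): /gtn/; trying suffixes from longest down, /n/ is the first permitted one, so coda /gt/ | onset /n/.
Result: bwig.magt.na.
Classifying each syllable: /bwig/ (closed), /magt/ (closed), /na/ (open).
Closed syllables: 2.

2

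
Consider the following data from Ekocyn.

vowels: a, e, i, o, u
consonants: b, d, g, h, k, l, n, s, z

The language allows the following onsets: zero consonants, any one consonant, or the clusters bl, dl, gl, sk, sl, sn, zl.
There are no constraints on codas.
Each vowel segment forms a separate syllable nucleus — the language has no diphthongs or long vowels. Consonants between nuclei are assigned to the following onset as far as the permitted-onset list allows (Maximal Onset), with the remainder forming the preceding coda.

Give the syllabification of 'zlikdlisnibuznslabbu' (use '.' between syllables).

zlik.dli.sni.buzn.slab.bu

Nuclei (vowels): i, i, i, u, a, u → 6 syllables.
V1 /i/ – V2 /i/: /kdl/ splits as /k/ + /dl/ (/dl/ is the longest suffix that is a licit onset).
V2 /i/ – V3 /i/: /sn/ is a licit onset in full, so it all attaches to the next syllable.
V3 /i/ – V4 /u/: /b/ is a single consonant, so it becomes the next onset.
V4 /u/ – V5 /a/: /znsl/ splits as /zn/ + /sl/ (/sl/ is the longest suffix that is a licit onset).
V5 /a/ – V6 /u/: /bb/; trying suffixes from longest down, /b/ is the first permitted one, so coda /b/ | onset /b/.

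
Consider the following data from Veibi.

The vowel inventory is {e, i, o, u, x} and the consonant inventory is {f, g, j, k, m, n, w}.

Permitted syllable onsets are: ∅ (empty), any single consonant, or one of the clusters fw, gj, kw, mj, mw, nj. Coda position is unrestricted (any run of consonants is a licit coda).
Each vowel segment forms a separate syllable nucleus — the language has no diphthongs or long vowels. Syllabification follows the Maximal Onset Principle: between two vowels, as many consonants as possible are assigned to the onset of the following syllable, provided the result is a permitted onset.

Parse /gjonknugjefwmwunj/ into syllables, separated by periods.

gjonk.nu.gjefw.mwunj

The vowels are o, u, e, u — 4 nuclei, so 4 syllables.
Between /o/ (V1) and /u/ (V2): /nkn/; trying suffixes from longest down, /n/ is the first permitted one, so coda /nk/ | onset /n/.
Between /u/ (V2) and /e/ (V3): /gj/ — entire cluster is a permitted onset → onset /gj/, coda ∅.
Between /e/ (V3) and /u/ (V4): /fwmw/ — longest licit onset from the right is /mw/, leaving /fw/ as coda.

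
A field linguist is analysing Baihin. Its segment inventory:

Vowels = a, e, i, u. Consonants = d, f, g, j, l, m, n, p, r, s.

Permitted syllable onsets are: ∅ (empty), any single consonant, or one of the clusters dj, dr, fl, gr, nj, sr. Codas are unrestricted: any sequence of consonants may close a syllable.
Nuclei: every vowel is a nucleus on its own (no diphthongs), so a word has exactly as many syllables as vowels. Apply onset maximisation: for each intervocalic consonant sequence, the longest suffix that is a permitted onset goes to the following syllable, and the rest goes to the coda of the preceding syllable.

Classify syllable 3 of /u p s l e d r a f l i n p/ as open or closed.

open

Vowels present: u, e, a, i; each is a nucleus, giving 4 syllables.
σ1/σ2 boundary: /psl/ — longest licit onset from the right is /l/, leaving /ps/ as coda.
σ2/σ3 boundary: /dr/ is a licit onset in full, so it all attaches to the next syllable.
σ3/σ4 boundary: cluster /fl/ — /fl/ is itself a permitted onset, so the whole cluster goes right; preceding coda = ∅.
Result: ups.le.dra.flinp.
Syllable 3 is /dra/; it ends in its nucleus with no coda, so it is open.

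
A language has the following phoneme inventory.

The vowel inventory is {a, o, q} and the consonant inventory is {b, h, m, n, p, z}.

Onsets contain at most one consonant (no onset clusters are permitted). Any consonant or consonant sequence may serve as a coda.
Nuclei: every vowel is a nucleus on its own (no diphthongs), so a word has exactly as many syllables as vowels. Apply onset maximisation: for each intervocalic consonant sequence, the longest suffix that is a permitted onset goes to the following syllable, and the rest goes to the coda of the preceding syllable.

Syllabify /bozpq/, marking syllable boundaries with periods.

boz.pq

Nuclei (vowels): o, q → 2 syllables.
/o…q/ gap (V1→V2): /zp/ splits as /z/ + /p/ (/p/ is the longest suffix that is a licit onset).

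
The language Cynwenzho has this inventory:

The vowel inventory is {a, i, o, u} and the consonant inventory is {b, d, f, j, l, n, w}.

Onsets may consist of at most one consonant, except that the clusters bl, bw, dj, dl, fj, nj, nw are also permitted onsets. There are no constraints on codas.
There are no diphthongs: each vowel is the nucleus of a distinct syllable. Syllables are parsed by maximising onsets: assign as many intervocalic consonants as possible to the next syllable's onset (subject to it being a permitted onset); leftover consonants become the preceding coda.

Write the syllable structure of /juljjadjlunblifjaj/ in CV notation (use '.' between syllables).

CVCC.CVCC.CVC.CCV.CCVC

The vowels are u, a, u, i, a — 5 nuclei, so 5 syllables.
/u…a/ gap (V1→V2): /ljj/ splits as /lj/ + /j/ (/j/ is the longest suffix that is a licit onset).
/a…u/ gap (V2→V3): /djl/ — longest licit onset from the right is /l/, leaving /dj/ as coda.
/u…i/ gap (V3→V4): /nbl/ — longest licit onset from the right is /bl/, leaving /n/ as coda.
/i…a/ gap (V4→V5): /fj/ — entire cluster is a permitted onset → onset /fj/, coda ∅.
Result: julj.jadj.lun.bli.fjaj.
Mapping each syllable to C/V: /julj/ → CVCC, /jadj/ → CVCC, /lun/ → CVC, /bli/ → CCV, /fjaj/ → CCVC.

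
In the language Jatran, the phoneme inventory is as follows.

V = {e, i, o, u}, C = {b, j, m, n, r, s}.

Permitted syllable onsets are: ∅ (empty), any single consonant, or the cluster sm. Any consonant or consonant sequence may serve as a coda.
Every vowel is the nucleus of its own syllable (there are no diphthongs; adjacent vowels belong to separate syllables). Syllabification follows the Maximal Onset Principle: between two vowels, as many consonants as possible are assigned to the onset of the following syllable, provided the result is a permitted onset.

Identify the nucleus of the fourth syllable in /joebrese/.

e

Nuclei (vowels): o, e, e, e → 4 syllables.
The fourth nucleus (vowel 4 from the left) is /e/.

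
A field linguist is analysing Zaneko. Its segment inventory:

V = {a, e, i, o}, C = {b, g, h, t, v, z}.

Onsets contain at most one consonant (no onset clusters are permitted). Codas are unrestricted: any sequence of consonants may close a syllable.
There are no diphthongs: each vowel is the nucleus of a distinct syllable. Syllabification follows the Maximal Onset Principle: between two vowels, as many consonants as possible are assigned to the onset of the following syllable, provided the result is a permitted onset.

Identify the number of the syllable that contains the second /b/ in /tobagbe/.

The vowels are o, a, e — 3 nuclei, so 3 syllables.
σ1/σ2 boundary: /b/ → onset of the next syllable (single consonants are always licit onsets).
σ2/σ3 boundary: /gb/ splits as /g/ + /b/ (/b/ is the longest suffix that is a licit onset).
Syllabification: to.bag.be.
The second /b/ is in the onset of syllable 3 (/be/).

3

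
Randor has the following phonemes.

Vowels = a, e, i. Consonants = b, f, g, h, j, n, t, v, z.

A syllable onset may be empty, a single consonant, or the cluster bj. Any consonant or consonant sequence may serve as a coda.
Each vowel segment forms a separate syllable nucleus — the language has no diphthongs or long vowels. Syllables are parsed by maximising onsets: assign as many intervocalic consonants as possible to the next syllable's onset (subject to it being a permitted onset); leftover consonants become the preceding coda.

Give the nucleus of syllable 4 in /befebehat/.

Vowels present: e, e, e, a; each is a nucleus, giving 4 syllables.
The fourth nucleus (vowel 4 from the left) is /a/.

a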